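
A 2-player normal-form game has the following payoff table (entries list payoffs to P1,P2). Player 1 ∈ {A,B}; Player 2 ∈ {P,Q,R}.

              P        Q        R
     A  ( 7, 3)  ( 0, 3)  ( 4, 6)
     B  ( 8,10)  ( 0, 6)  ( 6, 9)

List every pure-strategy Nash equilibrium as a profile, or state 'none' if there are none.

(A,P): not NE [P1→B gives 8>7; P2→R gives 6>3]
(A,Q): not NE [P2→R gives 6>3]
(A,R): not NE [P1→B gives 6>4]
(B,P): NE
(B,Q): not NE [P2→P gives 10>6]
(B,R): not NE [P2→P gives 10>9]

NE set: (B,P)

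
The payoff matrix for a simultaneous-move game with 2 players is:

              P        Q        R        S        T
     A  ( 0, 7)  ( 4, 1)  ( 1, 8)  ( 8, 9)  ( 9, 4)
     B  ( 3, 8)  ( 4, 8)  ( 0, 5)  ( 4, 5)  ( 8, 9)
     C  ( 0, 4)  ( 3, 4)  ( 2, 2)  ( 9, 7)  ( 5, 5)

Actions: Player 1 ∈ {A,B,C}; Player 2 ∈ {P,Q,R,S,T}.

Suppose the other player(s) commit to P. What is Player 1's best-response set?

argmax u_1 = {B}

u_1(A vs P) = 0
u_1(B vs P) = 3
u_1(C vs P) = 0
max payoff 3 at {B}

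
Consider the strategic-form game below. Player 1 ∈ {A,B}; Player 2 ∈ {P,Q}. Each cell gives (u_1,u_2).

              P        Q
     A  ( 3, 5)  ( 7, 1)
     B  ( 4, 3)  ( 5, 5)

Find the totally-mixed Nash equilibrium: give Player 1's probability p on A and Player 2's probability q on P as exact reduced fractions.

p=1/3, q=2/3

P1 indiff ⇒ q·3+(1-q)·7 = q·4+(1-q)·5 ⇒ q(-1) = (1-q)(-2) ⇒ q = 2/3
P2 indiff ⇒ p·5+(1-p)·3 = p·1+(1-p)·5 ⇒ p(4) = (1-p)(2) ⇒ p = 1/3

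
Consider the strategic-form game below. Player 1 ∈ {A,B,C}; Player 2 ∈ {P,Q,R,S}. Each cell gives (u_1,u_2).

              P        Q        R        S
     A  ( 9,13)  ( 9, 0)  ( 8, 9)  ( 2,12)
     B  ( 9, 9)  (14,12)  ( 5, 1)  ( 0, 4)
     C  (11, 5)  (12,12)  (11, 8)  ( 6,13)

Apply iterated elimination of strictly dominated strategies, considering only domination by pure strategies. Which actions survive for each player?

P1 drop A (C beats it: P:11>9 Q:12>9 R:11>8 S:6>2)
P2 drop P (Q beats it: B:12>9 C:12>5)
P2 drop R (Q beats it: B:12>1 C:12>8)
P1→{B,C} P2→{Q,S}

Remaining: P1:{B,C} P2:{Q,S}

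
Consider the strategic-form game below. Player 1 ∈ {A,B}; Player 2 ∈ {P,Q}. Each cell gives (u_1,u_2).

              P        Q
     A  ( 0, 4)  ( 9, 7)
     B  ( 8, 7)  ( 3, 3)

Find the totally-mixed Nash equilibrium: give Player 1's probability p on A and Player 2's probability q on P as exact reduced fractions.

P1 mixes 4/7 on A; P2 mixes 3/7 on P

P1 indiff ⇒ q·0+(1-q)·9 = q·8+(1-q)·3 ⇒ q(-8) = (1-q)(-6) ⇒ q = 3/7
P2 indiff ⇒ p·4+(1-p)·7 = p·7+(1-p)·3 ⇒ p(-3) = (1-p)(-4) ⇒ p = 4/7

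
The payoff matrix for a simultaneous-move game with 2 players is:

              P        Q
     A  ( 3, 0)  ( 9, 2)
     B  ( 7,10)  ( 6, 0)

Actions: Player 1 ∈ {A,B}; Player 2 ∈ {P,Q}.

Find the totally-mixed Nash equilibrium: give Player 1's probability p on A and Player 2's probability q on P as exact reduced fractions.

p=5/6, q=3/7

P1 indiff ⇒ q·3+(1-q)·9 = q·7+(1-q)·6 ⇒ q(-4) = (1-q)(-3) ⇒ q = 3/7
P2 indiff ⇒ p·0+(1-p)·10 = p·2+(1-p)·0 ⇒ p(-2) = (1-p)(-10) ⇒ p = 5/6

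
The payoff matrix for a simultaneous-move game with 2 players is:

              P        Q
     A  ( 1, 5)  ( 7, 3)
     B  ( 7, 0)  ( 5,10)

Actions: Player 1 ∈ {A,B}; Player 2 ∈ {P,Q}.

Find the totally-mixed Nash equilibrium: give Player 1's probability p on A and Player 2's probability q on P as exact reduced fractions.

P1 indiff ⇒ q·1+(1-q)·7 = q·7+(1-q)·5 ⇒ q(-6) = (1-q)(-2) ⇒ q = 1/4
P2 indiff ⇒ p·5+(1-p)·0 = p·3+(1-p)·10 ⇒ p(2) = (1-p)(10) ⇒ p = 5/6

(p,q) = (5/6, 1/4)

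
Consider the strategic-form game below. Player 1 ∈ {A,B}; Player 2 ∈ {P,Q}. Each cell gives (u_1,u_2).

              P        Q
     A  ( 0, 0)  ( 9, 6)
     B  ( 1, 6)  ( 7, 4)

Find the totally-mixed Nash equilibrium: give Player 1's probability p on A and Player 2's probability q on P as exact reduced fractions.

P1 indiff ⇒ q·0+(1-q)·9 = q·1+(1-q)·7 ⇒ q(-1) = (1-q)(-2) ⇒ q = 2/3
P2 indiff ⇒ p·0+(1-p)·6 = p·6+(1-p)·4 ⇒ p(-6) = (1-p)(-2) ⇒ p = 1/4

P1 mixes 1/4 on A; P2 mixes 2/3 on P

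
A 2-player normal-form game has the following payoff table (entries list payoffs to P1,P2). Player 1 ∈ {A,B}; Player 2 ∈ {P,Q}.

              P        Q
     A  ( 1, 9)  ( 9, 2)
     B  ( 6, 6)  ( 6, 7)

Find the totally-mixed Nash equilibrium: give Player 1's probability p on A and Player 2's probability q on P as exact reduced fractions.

P1 indiff ⇒ q·1+(1-q)·9 = q·6+(1-q)·6 ⇒ q(-5) = (1-q)(-3) ⇒ q = 3/8
P2 indiff ⇒ p·9+(1-p)·6 = p·2+(1-p)·7 ⇒ p(7) = (1-p)(1) ⇒ p = 1/8

(p,q) = (1/8, 3/8)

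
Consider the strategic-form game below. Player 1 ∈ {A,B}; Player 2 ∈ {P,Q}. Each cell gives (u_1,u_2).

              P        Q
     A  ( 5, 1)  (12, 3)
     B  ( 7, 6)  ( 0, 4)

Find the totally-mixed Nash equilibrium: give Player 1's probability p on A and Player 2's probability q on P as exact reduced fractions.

p=1/2, q=6/7

P1 indiff ⇒ q·5+(1-q)·12 = q·7+(1-q)·0 ⇒ q(-2) = (1-q)(-12) ⇒ q = 6/7
P2 indiff ⇒ p·1+(1-p)·6 = p·3+(1-p)·4 ⇒ p(-2) = (1-p)(-2) ⇒ p = 1/2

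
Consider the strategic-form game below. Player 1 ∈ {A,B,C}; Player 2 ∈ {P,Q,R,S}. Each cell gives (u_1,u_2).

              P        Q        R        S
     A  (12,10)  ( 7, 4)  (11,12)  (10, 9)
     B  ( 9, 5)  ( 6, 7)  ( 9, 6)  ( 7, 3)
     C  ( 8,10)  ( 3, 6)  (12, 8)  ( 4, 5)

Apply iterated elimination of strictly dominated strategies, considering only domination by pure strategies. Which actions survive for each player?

Survivors P1:{A,C} P2:{P,R}

P1 drop B (A beats it: P:12>9 Q:7>6 R:11>9 S:10>7)
P2 drop Q (P beats it: A:10>4 C:10>6)
P2 drop S (P beats it: A:10>9 C:10>5)
P1→{A,C} P2→{P,R}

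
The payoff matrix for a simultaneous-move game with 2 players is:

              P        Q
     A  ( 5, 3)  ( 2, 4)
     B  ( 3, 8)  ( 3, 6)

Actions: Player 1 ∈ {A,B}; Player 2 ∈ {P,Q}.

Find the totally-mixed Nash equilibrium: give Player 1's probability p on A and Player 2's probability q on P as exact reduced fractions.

(p,q) = (2/3, 1/3)

P1 indiff ⇒ q·5+(1-q)·2 = q·3+(1-q)·3 ⇒ q(2) = (1-q)(1) ⇒ q = 1/3
P2 indiff ⇒ p·3+(1-p)·8 = p·4+(1-p)·6 ⇒ p(-1) = (1-p)(-2) ⇒ p = 2/3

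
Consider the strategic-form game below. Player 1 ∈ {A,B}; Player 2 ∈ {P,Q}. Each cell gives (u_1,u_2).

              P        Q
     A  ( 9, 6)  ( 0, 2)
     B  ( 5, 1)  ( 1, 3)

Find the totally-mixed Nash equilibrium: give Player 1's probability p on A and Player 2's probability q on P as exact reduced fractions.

P1 indiff ⇒ q·9+(1-q)·0 = q·5+(1-q)·1 ⇒ q(4) = (1-q)(1) ⇒ q = 1/5
P2 indiff ⇒ p·6+(1-p)·1 = p·2+(1-p)·3 ⇒ p(4) = (1-p)(2) ⇒ p = 1/3

P1 mixes 1/3 on A; P2 mixes 1/5 on P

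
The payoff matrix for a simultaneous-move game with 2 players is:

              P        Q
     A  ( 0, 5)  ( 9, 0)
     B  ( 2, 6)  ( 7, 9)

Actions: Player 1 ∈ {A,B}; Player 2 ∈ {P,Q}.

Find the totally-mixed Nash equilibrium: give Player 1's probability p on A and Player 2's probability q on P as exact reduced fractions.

P1 indiff ⇒ q·0+(1-q)·9 = q·2+(1-q)·7 ⇒ q(-2) = (1-q)(-2) ⇒ q = 1/2
P2 indiff ⇒ p·5+(1-p)·6 = p·0+(1-p)·9 ⇒ p(5) = (1-p)(3) ⇒ p = 3/8

p=3/8, q=1/2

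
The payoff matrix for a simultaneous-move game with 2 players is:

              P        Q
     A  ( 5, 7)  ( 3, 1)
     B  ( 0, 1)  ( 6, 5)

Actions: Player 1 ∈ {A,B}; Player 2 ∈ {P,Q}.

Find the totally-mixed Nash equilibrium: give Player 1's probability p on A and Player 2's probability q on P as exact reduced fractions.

(p,q) = (2/5, 3/8)

P1 indiff ⇒ q·5+(1-q)·3 = q·0+(1-q)·6 ⇒ q(5) = (1-q)(3) ⇒ q = 3/8
P2 indiff ⇒ p·7+(1-p)·1 = p·1+(1-p)·5 ⇒ p(6) = (1-p)(4) ⇒ p = 2/5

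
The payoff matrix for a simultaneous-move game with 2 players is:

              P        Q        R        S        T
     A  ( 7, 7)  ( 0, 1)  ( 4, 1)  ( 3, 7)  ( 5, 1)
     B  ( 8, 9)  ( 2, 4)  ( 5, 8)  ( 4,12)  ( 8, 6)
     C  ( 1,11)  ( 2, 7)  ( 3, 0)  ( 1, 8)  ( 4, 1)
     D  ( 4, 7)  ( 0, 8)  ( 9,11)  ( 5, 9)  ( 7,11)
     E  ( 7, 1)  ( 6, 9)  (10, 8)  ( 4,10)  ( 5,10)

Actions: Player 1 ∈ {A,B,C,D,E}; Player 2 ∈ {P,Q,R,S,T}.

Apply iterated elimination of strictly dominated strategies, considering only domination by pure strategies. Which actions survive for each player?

IESDS → P1:{B,D,E} P2:{R,S,T}

P1 drop A (B beats it: P:8>7 Q:2>0 R:5>4 S:4>3 T:8>5)
P1 drop C (E beats it: P:7>1 Q:6>2 R:10>3 S:4>1 T:5>4)
P2 drop P (S beats it: B:12>9 D:9>7 E:10>1)
P2 drop Q (S beats it: B:12>4 D:9>8 E:10>9)
P1→{B,D,E} P2→{R,S,T}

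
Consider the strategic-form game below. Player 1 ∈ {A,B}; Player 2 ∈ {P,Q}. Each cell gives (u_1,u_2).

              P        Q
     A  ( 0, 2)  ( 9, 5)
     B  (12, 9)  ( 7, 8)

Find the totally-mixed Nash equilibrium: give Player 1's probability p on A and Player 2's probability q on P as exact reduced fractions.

P1 indiff ⇒ q·0+(1-q)·9 = q·12+(1-q)·7 ⇒ q(-12) = (1-q)(-2) ⇒ q = 1/7
P2 indiff ⇒ p·2+(1-p)·9 = p·5+(1-p)·8 ⇒ p(-3) = (1-p)(-1) ⇒ p = 1/4

(p,q) = (1/4, 1/7)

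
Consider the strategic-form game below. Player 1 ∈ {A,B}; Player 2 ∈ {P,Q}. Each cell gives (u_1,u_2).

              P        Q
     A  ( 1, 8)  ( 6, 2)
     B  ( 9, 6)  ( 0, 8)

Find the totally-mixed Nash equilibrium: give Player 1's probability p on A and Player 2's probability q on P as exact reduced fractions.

P1 indiff ⇒ q·1+(1-q)·6 = q·9+(1-q)·0 ⇒ q(-8) = (1-q)(-6) ⇒ q = 3/7
P2 indiff ⇒ p·8+(1-p)·6 = p·2+(1-p)·8 ⇒ p(6) = (1-p)(2) ⇒ p = 1/4

(p,q) = (1/4, 3/7)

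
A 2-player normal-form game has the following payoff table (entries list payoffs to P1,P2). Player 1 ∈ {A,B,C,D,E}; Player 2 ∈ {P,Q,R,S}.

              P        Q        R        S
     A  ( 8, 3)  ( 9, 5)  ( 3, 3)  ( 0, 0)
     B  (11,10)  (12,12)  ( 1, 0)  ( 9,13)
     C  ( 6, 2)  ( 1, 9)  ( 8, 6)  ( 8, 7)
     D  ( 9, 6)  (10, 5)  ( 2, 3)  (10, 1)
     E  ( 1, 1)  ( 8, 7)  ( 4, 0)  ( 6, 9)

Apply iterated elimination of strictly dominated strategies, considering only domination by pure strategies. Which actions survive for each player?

Remaining: P1:{B,D} P2:{P,Q,S}

P2 drop R (Q beats it: A:5>3 B:12>0 C:9>6 D:5>3 E:7>0)
P1 drop A (B beats it: P:11>8 Q:12>9 S:9>0)
P1 drop C (B beats it: P:11>6 Q:12>1 S:9>8)
P1 drop E (B beats it: P:11>1 Q:12>8 S:9>6)
P1→{B,D} P2→{P,Q,S}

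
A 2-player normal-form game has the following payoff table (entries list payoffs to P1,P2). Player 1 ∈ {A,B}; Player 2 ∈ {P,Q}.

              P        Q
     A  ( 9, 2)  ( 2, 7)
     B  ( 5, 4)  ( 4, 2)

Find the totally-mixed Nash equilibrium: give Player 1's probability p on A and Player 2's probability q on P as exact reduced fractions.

P1 indiff ⇒ q·9+(1-q)·2 = q·5+(1-q)·4 ⇒ q(4) = (1-q)(2) ⇒ q = 1/3
P2 indiff ⇒ p·2+(1-p)·4 = p·7+(1-p)·2 ⇒ p(-5) = (1-p)(-2) ⇒ p = 2/7

(p,q) = (2/7, 1/3)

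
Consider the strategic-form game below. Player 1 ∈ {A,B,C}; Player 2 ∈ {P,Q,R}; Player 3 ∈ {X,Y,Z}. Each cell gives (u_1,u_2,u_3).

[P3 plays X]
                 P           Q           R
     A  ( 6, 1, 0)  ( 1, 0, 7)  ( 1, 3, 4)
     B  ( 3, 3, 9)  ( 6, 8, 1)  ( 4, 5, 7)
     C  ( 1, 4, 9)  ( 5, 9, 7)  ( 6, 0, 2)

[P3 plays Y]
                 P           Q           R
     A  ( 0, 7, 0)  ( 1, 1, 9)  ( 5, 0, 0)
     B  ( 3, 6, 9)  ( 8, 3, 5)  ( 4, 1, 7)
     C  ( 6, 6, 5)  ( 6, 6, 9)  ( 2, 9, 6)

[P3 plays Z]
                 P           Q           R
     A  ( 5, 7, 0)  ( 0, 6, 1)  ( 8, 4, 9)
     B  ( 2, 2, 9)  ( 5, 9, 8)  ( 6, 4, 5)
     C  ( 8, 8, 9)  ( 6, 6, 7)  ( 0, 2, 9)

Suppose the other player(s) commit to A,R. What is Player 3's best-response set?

u_3(X vs A,R) = 4
u_3(Y vs A,R) = 0
u_3(Z vs A,R) = 9
max payoff 9 at {Z}

P3 best: {Z}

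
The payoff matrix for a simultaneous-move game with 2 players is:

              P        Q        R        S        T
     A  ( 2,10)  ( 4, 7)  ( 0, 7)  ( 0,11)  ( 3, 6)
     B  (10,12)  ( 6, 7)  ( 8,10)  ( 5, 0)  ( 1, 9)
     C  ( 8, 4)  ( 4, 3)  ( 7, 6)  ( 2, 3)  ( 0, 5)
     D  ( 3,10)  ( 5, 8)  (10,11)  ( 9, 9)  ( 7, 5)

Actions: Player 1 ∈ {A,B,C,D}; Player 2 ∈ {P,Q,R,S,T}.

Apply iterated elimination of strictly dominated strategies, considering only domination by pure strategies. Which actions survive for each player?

P1 drop A (D beats it: P:3>2 Q:5>4 R:10>0 S:9>0 T:7>3)
P1 drop C (B beats it: P:10>8 Q:6>4 R:8>7 S:5>2 T:1>0)
P2 drop Q (P beats it: B:12>7 D:10>8)
P2 drop S (P beats it: B:12>0 D:10>9)
P2 drop T (P beats it: B:12>9 D:10>5)
P1→{B,D} P2→{P,R}

Survivors P1:{B,D} P2:{P,R}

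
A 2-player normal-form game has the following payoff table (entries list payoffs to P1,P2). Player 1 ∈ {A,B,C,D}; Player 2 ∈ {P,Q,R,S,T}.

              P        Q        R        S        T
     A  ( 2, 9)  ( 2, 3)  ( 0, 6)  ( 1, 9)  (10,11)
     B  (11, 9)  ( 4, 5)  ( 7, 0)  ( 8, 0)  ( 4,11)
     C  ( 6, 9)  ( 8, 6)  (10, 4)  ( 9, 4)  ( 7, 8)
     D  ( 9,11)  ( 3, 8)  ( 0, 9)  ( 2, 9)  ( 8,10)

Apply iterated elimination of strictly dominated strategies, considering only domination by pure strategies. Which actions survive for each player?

IESDS → P1:{A,B,D} P2:{P,T}

P2 drop Q (P beats it: A:9>3 B:9>5 C:9>6 D:11>8)
P2 drop R (P beats it: A:9>6 B:9>0 C:9>4 D:11>9)
P2 drop S (T beats it: A:11>9 B:11>0 C:8>4 D:10>9)
P1 drop C (D beats it: P:9>6 T:8>7)
P1→{A,B,D} P2→{P,T}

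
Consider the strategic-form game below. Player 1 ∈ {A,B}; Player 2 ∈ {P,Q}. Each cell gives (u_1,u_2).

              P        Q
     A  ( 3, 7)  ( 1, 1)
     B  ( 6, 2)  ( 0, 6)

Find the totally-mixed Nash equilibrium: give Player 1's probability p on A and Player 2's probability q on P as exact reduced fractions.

p=2/5, q=1/4

P1 indiff ⇒ q·3+(1-q)·1 = q·6+(1-q)·0 ⇒ q(-3) = (1-q)(-1) ⇒ q = 1/4
P2 indiff ⇒ p·7+(1-p)·2 = p·1+(1-p)·6 ⇒ p(6) = (1-p)(4) ⇒ p = 2/5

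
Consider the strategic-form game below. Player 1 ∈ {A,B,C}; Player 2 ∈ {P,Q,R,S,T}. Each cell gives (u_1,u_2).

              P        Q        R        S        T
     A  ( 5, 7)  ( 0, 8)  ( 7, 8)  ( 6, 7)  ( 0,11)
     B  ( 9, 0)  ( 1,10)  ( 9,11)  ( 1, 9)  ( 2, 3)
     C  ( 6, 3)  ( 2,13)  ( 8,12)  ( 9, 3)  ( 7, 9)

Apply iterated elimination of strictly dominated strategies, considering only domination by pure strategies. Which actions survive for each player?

IESDS → P1:{B,C} P2:{Q,R}

P1 drop A (C beats it: P:6>5 Q:2>0 R:8>7 S:9>6 T:7>0)
P2 drop P (Q beats it: B:10>0 C:13>3)
P2 drop S (Q beats it: B:10>9 C:13>3)
P2 drop T (Q beats it: B:10>3 C:13>9)
P1→{B,C} P2→{Q,R}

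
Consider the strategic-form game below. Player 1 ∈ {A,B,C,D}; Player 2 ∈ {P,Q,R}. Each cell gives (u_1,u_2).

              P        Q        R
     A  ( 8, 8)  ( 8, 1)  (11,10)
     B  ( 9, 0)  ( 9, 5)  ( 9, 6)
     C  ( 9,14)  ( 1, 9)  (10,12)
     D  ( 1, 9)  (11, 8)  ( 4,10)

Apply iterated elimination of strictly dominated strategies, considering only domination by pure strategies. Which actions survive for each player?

P2 drop Q (R beats it: A:10>1 B:6>5 C:12>9 D:10>8)
P1 drop D (A beats it: P:8>1 R:11>4)
P1→{A,B,C} P2→{P,R}

Remaining: P1:{A,B,C} P2:{P,R}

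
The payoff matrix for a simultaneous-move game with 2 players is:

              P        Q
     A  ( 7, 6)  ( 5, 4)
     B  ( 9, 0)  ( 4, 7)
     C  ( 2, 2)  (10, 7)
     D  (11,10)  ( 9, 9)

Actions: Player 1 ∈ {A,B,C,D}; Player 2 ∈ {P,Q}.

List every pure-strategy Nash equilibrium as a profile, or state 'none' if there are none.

PSNE = {(C,Q), (D,P)}

(A,P): not NE [P1→D gives 11>7]
(A,Q): not NE [P1→C gives 10>5; P2→P gives 6>4]
(B,P): not NE [P1→D gives 11>9; P2→Q gives 7>0]
(B,Q): not NE [P1→C gives 10>4]
(C,P): not NE [P1→D gives 11>2; P2→Q gives 7>2]
(C,Q): NE
(D,P): NE
(D,Q): not NE [P1→C gives 10>9; P2→P gives 10>9]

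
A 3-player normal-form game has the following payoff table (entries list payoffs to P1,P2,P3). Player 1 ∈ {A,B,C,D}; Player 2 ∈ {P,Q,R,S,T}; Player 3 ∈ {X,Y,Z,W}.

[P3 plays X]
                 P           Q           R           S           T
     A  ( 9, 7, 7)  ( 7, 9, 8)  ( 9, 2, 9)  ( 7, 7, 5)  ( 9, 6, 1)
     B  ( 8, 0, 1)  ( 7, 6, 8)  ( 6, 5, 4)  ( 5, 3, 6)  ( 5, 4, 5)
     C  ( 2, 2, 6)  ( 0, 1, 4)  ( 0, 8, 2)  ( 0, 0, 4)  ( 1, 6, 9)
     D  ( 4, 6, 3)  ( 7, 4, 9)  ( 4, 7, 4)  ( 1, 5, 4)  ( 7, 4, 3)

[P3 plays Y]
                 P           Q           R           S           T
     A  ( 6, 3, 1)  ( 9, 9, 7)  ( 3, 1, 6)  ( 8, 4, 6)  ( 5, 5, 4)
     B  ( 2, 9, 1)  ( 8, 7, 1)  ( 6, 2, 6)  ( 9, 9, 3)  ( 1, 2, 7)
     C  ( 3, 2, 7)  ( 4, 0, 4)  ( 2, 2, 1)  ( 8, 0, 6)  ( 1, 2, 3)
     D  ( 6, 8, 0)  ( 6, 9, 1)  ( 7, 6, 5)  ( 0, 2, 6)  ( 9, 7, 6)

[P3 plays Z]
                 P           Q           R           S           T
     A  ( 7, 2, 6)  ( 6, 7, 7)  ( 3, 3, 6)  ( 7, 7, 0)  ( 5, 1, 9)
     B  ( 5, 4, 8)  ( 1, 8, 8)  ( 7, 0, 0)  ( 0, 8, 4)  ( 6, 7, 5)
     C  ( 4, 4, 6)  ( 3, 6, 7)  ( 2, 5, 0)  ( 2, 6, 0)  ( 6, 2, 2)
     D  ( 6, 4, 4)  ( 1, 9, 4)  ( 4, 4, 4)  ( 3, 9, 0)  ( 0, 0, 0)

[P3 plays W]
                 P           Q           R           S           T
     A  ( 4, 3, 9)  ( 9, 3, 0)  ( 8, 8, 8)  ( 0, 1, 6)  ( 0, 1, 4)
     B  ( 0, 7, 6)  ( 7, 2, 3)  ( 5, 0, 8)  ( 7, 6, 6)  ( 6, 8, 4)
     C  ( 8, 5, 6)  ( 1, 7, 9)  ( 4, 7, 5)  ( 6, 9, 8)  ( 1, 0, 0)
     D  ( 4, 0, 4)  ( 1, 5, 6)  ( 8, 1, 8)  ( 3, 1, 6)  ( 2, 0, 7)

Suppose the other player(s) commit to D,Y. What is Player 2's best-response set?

u_2(P vs D,Y) = 8
u_2(Q vs D,Y) = 9
u_2(R vs D,Y) = 6
u_2(S vs D,Y) = 2
u_2(T vs D,Y) = 7
max payoff 9 at {Q}

P2 best: {Q}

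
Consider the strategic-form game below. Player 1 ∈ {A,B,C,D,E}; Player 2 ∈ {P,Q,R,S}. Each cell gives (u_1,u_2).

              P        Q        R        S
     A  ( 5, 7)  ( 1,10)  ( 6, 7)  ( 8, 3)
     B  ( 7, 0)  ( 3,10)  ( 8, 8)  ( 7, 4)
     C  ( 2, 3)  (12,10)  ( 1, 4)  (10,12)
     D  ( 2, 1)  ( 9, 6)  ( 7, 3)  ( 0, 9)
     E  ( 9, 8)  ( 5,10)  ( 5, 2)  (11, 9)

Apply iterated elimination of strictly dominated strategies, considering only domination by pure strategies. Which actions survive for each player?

IESDS → P1:{C,E} P2:{Q,S}

P2 drop P (Q beats it: A:10>7 B:10>0 C:10>3 D:6>1 E:10>8)
P2 drop R (Q beats it: A:10>7 B:10>8 C:10>4 D:6>3 E:10>2)
P1 drop A (C beats it: Q:12>1 S:10>8)
P1 drop B (C beats it: Q:12>3 S:10>7)
P1 drop D (C beats it: Q:12>9 S:10>0)
P1→{C,E} P2→{Q,S}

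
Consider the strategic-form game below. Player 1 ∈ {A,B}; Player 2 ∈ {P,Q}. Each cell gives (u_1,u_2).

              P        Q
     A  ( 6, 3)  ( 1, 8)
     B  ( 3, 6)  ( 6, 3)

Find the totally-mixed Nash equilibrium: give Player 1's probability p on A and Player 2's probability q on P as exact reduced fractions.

P1 indiff ⇒ q·6+(1-q)·1 = q·3+(1-q)·6 ⇒ q(3) = (1-q)(5) ⇒ q = 5/8
P2 indiff ⇒ p·3+(1-p)·6 = p·8+(1-p)·3 ⇒ p(-5) = (1-p)(-3) ⇒ p = 3/8

p=3/8, q=5/8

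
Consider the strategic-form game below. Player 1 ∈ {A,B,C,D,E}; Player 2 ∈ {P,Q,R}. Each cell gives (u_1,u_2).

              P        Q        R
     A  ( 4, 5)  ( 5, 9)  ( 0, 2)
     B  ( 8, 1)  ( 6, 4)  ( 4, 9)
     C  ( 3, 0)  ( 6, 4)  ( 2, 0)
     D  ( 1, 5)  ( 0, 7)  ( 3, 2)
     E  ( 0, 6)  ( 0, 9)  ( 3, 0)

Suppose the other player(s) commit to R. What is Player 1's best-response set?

BR_1 = {B}

u_1(A vs R) = 0
u_1(B vs R) = 4
u_1(C vs R) = 2
u_1(D vs R) = 3
u_1(E vs R) = 3
max payoff 4 at {B}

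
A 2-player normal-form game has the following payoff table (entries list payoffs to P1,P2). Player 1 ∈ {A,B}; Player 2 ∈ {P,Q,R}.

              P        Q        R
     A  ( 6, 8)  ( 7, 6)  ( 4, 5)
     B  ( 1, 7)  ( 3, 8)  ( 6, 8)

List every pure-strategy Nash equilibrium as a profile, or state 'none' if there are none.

Nash profiles: (A,P), (B,R)

(A,P): NE
(A,Q): not NE [P2→P gives 8>6]
(A,R): not NE [P1→B gives 6>4; P2→P gives 8>5]
(B,P): not NE [P1→A gives 6>1; P2→R gives 8>7]
(B,Q): not NE [P1→A gives 7>3]
(B,R): NE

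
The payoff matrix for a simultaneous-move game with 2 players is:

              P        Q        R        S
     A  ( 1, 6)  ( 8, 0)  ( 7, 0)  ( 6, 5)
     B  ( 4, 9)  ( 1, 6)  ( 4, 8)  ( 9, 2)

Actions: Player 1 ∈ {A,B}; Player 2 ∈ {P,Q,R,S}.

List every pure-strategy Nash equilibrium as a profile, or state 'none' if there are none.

NE set: (B,P)

(A,P): not NE [P1→B gives 4>1]
(A,Q): not NE [P2→P gives 6>0]
(A,R): not NE [P2→P gives 6>0]
(A,S): not NE [P1→B gives 9>6; P2→P gives 6>5]
(B,P): NE
(B,Q): not NE [P1→A gives 8>1; P2→P gives 9>6]
(B,R): not NE [P1→A gives 7>4; P2→P gives 9>8]
(B,S): not NE [P2→P gives 9>2]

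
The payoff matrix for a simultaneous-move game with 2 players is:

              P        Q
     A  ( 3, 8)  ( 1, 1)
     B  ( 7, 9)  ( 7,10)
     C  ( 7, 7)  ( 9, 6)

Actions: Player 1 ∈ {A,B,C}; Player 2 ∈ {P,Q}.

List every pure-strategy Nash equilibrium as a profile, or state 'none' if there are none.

(A,P): not NE [P1→C gives 7>3]
(A,Q): not NE [P1→C gives 9>1; P2→P gives 8>1]
(B,P): not NE [P2→Q gives 10>9]
(B,Q): not NE [P1→C gives 9>7]
(C,P): NE
(C,Q): not NE [P2→P gives 7>6]

NE set: (C,P)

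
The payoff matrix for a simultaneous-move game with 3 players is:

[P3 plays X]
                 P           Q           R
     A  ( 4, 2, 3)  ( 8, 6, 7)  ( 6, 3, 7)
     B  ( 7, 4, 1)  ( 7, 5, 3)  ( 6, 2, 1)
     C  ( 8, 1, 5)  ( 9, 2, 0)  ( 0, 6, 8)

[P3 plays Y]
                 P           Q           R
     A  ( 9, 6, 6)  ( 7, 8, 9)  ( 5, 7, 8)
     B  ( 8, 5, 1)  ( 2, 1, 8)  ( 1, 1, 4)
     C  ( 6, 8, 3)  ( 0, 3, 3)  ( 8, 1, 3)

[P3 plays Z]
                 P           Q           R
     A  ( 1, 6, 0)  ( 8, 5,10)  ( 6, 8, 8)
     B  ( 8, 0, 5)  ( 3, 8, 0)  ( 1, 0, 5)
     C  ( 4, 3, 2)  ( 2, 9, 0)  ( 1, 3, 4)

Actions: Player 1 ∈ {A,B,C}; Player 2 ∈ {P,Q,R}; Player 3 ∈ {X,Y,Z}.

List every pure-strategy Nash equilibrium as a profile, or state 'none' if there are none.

(A,P,X): not NE [P1→C gives 8>4; P2→Q gives 6>2; P3→Y gives 6>3]
(A,P,Y): not NE [P2→Q gives 8>6]
(A,P,Z): not NE [P1→B gives 8>1; P2→R gives 8>6; P3→Y gives 6>0]
(A,Q,X): not NE [P1→C gives 9>8; P3→Z gives 10>7]
(A,Q,Y): not NE [P3→Z gives 10>9]
(A,Q,Z): not NE [P2→R gives 8>5]
(A,R,X): not NE [P2→Q gives 6>3; P3→Z gives 8>7]
(A,R,Y): not NE [P1→C gives 8>5; P2→Q gives 8>7]
(A,R,Z): NE
(B,P,X): not NE [P1→C gives 8>7; P2→Q gives 5>4; P3→Z gives 5>1]
(B,P,Y): not NE [P1→A gives 9>8; P3→Z gives 5>1]
(B,P,Z): not NE [P2→Q gives 8>0]
(B,Q,X): not NE [P1→C gives 9>7; P3→Y gives 8>3]
(B,Q,Y): not NE [P1→A gives 7>2; P2→P gives 5>1]
(B,Q,Z): not NE [P1→A gives 8>3; P3→Y gives 8>0]
(B,R,X): not NE [P2→Q gives 5>2; P3→Z gives 5>1]
(B,R,Y): not NE [P1→C gives 8>1; P2→P gives 5>1; P3→Z gives 5>4]
(B,R,Z): not NE [P1→A gives 6>1; P2→Q gives 8>0]
(C,P,X): not NE [P2→R gives 6>1]
(C,P,Y): not NE [P1→A gives 9>6; P3→X gives 5>3]
(C,P,Z): not NE [P1→B gives 8>4; P2→Q gives 9>3; P3→X gives 5>2]
(C,Q,X): not NE [P2→R gives 6>2; P3→Y gives 3>0]
(C,Q,Y): not NE [P1→A gives 7>0; P2→P gives 8>3]
(C,Q,Z): not NE [P1→A gives 8>2; P3→Y gives 3>0]
(C,R,X): not NE [P1→B gives 6>0]
(C,R,Y): not NE [P2→P gives 8>1; P3→X gives 8>3]
(C,R,Z): not NE [P1→A gives 6>1; P2→Q gives 9>3; P3→X gives 8>4]

PSNE = {(A,R,Z)}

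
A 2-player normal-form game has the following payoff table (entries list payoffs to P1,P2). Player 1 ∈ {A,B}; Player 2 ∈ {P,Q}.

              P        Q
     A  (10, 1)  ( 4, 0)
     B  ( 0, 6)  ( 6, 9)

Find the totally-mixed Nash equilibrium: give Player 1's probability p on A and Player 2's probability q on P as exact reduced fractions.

(p,q) = (3/4, 1/6)

P1 indiff ⇒ q·10+(1-q)·4 = q·0+(1-q)·6 ⇒ q(10) = (1-q)(2) ⇒ q = 1/6
P2 indiff ⇒ p·1+(1-p)·6 = p·0+(1-p)·9 ⇒ p(1) = (1-p)(3) ⇒ p = 3/4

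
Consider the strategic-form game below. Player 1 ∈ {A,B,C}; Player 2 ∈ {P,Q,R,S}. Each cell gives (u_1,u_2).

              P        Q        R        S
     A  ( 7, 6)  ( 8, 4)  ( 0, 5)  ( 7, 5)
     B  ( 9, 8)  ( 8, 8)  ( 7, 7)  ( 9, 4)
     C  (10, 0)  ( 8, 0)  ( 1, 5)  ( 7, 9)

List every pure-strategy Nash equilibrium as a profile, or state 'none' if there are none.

PSNE = {(B,Q)}

(A,P): not NE [P1→C gives 10>7]
(A,Q): not NE [P2→P gives 6>4]
(A,R): not NE [P1→B gives 7>0; P2→P gives 6>5]
(A,S): not NE [P1→B gives 9>7; P2→P gives 6>5]
(B,P): not NE [P1→C gives 10>9]
(B,Q): NE
(B,R): not NE [P2→Q gives 8>7]
(B,S): not NE [P2→Q gives 8>4]
(C,P): not NE [P2→S gives 9>0]
(C,Q): not NE [P2→S gives 9>0]
(C,R): not NE [P1→B gives 7>1; P2→S gives 9>5]
(C,S): not NE [P1→B gives 9>7]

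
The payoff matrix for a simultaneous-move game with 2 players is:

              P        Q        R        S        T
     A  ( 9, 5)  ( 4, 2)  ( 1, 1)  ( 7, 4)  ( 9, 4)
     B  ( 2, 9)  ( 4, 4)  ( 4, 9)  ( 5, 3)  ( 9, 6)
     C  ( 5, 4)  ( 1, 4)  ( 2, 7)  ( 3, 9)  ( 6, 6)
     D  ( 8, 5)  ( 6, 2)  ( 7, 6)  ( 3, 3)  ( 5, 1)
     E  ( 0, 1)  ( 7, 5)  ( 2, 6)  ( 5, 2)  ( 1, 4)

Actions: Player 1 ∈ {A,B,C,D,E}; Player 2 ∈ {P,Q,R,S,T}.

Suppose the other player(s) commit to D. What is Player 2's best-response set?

BR_2 = {R}

u_2(P vs D) = 5
u_2(Q vs D) = 2
u_2(R vs D) = 6
u_2(S vs D) = 3
u_2(T vs D) = 1
max payoff 6 at {R}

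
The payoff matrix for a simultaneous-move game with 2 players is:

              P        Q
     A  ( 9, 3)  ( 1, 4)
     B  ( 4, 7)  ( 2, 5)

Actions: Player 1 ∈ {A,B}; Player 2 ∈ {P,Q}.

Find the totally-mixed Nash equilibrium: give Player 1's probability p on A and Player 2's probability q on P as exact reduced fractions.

P1 indiff ⇒ q·9+(1-q)·1 = q·4+(1-q)·2 ⇒ q(5) = (1-q)(1) ⇒ q = 1/6
P2 indiff ⇒ p·3+(1-p)·7 = p·4+(1-p)·5 ⇒ p(-1) = (1-p)(-2) ⇒ p = 2/3

(p,q) = (2/3, 1/6)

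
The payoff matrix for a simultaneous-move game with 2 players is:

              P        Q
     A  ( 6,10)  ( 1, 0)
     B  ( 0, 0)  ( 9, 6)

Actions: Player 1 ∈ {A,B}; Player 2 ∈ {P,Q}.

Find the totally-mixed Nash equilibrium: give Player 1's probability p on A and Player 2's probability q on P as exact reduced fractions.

P1 indiff ⇒ q·6+(1-q)·1 = q·0+(1-q)·9 ⇒ q(6) = (1-q)(8) ⇒ q = 4/7
P2 indiff ⇒ p·10+(1-p)·0 = p·0+(1-p)·6 ⇒ p(10) = (1-p)(6) ⇒ p = 3/8

P1 mixes 3/8 on A; P2 mixes 4/7 on P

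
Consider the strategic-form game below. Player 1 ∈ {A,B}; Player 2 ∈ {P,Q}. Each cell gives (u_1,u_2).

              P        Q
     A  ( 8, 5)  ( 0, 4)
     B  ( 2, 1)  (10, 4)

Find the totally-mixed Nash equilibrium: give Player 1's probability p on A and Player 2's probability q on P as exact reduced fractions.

P1 mixes 3/4 on A; P2 mixes 5/8 on P

P1 indiff ⇒ q·8+(1-q)·0 = q·2+(1-q)·10 ⇒ q(6) = (1-q)(10) ⇒ q = 5/8
P2 indiff ⇒ p·5+(1-p)·1 = p·4+(1-p)·4 ⇒ p(1) = (1-p)(3) ⇒ p = 3/4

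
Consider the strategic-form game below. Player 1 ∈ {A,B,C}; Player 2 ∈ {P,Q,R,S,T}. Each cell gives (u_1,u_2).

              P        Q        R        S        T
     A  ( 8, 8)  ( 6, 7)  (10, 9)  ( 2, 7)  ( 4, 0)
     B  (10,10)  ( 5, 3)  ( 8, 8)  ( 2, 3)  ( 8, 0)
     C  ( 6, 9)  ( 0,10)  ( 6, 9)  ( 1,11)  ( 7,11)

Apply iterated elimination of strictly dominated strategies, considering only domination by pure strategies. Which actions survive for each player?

Survivors P1:{A,B} P2:{P,R}

P1 drop C (B beats it: P:10>6 Q:5>0 R:8>6 S:2>1 T:8>7)
P2 drop Q (P beats it: A:8>7 B:10>3)
P2 drop S (P beats it: A:8>7 B:10>3)
P2 drop T (P beats it: A:8>0 B:10>0)
P1→{A,B} P2→{P,R}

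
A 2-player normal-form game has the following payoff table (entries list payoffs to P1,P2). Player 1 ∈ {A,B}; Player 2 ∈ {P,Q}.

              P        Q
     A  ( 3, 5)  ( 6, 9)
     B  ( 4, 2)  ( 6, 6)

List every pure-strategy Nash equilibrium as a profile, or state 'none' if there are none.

(A,P): not NE [P1→B gives 4>3; P2→Q gives 9>5]
(A,Q): NE
(B,P): not NE [P2→Q gives 6>2]
(B,Q): NE

Nash profiles: (A,Q), (B,Q)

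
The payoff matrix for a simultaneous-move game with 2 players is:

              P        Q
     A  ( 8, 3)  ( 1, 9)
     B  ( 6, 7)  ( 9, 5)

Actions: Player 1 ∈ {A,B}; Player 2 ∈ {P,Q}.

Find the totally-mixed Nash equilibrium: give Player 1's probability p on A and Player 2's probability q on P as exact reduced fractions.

P1 indiff ⇒ q·8+(1-q)·1 = q·6+(1-q)·9 ⇒ q(2) = (1-q)(8) ⇒ q = 4/5
P2 indiff ⇒ p·3+(1-p)·7 = p·9+(1-p)·5 ⇒ p(-6) = (1-p)(-2) ⇒ p = 1/4

P1 mixes 1/4 on A; P2 mixes 4/5 on P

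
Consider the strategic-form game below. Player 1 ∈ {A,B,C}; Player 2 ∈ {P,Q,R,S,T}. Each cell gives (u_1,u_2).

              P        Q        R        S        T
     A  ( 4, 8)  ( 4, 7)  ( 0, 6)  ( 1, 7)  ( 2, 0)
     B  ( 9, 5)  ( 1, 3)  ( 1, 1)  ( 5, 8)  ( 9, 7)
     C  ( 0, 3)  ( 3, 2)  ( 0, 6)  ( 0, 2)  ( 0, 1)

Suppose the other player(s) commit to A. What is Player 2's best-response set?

BR_2 = {P}

u_2(P vs A) = 8
u_2(Q vs A) = 7
u_2(R vs A) = 6
u_2(S vs A) = 7
u_2(T vs A) = 0
max payoff 8 at {P}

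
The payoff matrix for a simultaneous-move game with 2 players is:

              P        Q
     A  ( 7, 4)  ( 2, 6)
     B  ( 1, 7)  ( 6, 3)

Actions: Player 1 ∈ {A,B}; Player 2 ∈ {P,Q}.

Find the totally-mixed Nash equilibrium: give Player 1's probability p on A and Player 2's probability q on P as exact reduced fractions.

P1 indiff ⇒ q·7+(1-q)·2 = q·1+(1-q)·6 ⇒ q(6) = (1-q)(4) ⇒ q = 2/5
P2 indiff ⇒ p·4+(1-p)·7 = p·6+(1-p)·3 ⇒ p(-2) = (1-p)(-4) ⇒ p = 2/3

(p,q) = (2/3, 2/5)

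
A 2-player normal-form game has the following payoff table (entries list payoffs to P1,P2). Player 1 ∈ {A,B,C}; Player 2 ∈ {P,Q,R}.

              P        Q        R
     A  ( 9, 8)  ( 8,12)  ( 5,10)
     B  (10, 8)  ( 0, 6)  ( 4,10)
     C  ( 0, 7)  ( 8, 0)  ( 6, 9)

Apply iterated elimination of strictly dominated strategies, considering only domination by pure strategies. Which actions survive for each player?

P2 drop P (R beats it: A:10>8 B:10>8 C:9>7)
P1 drop B (A beats it: Q:8>0 R:5>4)
P1→{A,C} P2→{Q,R}

Survivors P1:{A,C} P2:{Q,R}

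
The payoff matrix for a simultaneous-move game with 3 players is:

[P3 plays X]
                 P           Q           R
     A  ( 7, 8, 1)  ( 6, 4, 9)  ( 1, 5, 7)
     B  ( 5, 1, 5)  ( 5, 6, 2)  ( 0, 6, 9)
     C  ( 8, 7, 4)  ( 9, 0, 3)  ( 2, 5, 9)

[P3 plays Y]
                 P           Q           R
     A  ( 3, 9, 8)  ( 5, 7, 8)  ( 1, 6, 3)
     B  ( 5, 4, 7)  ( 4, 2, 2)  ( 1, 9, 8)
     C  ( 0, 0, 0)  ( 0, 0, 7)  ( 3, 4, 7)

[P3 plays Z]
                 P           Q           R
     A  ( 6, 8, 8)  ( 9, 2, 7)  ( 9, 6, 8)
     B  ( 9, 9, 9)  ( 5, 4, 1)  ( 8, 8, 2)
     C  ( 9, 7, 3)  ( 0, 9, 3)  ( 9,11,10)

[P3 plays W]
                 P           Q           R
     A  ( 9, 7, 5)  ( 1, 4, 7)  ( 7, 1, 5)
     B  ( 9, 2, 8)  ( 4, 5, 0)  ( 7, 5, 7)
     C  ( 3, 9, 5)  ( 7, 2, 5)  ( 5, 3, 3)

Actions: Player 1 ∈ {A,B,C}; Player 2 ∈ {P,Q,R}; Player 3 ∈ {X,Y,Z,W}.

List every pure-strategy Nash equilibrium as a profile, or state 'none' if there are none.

(A,P,X): not NE [P1→C gives 8>7; P3→Z gives 8>1]
(A,P,Y): not NE [P1→B gives 5>3]
(A,P,Z): not NE [P1→C gives 9>6]
(A,P,W): not NE [P3→Z gives 8>5]
(A,Q,X): not NE [P1→C gives 9>6; P2→P gives 8>4]
(A,Q,Y): not NE [P2→P gives 9>7; P3→X gives 9>8]
(A,Q,Z): not NE [P2→P gives 8>2; P3→X gives 9>7]
(A,Q,W): not NE [P1→C gives 7>1; P2→P gives 7>4; P3→X gives 9>7]
(A,R,X): not NE [P1→C gives 2>1; P2→P gives 8>5; P3→Z gives 8>7]
(A,R,Y): not NE [P1→C gives 3>1; P2→P gives 9>6; P3→Z gives 8>3]
(A,R,Z): not NE [P2→P gives 8>6]
(A,R,W): not NE [P2→P gives 7>1; P3→Z gives 8>5]
(B,P,X): not NE [P1→C gives 8>5; P2→R gives 6>1; P3→Z gives 9>5]
(B,P,Y): not NE [P2→R gives 9>4; P3→Z gives 9>7]
(B,P,Z): NE
(B,P,W): not NE [P2→R gives 5>2; P3→Z gives 9>8]
(B,Q,X): not NE [P1→C gives 9>5]
(B,Q,Y): not NE [P1→A gives 5>4; P2→R gives 9>2]
(B,Q,Z): not NE [P1→A gives 9>5; P2→P gives 9>4; P3→Y gives 2>1]
(B,Q,W): not NE [P1→C gives 7>4; P3→Y gives 2>0]
(B,R,X): not NE [P1→C gives 2>0]
(B,R,Y): not NE [P1→C gives 3>1; P3→X gives 9>8]
(B,R,Z): not NE [P1→C gives 9>8; P2→P gives 9>8; P3→X gives 9>2]
(B,R,W): not NE [P3→X gives 9>7]
(C,P,X): not NE [P3→W gives 5>4]
(C,P,Y): not NE [P1→B gives 5>0; P2→R gives 4>0; P3→W gives 5>0]
(C,P,Z): not NE [P2→R gives 11>7; P3→W gives 5>3]
(C,P,W): not NE [P1→B gives 9>3]
(C,Q,X): not NE [P2→P gives 7>0; P3→Y gives 7>3]
(C,Q,Y): not NE [P1→A gives 5>0; P2→R gives 4>0]
(C,Q,Z): not NE [P1→A gives 9>0; P2→R gives 11>9; P3→Y gives 7>3]
(C,Q,W): not NE [P2→P gives 9>2; P3→Y gives 7>5]
(C,R,X): not NE [P2→P gives 7>5; P3→Z gives 10>9]
(C,R,Y): not NE [P3→Z gives 10>7]
(C,R,Z): NE
(C,R,W): not NE [P1→B gives 7>5; P2→P gives 9>3; P3→Z gives 10>3]

NE set: (B,P,Z), (C,R,Z)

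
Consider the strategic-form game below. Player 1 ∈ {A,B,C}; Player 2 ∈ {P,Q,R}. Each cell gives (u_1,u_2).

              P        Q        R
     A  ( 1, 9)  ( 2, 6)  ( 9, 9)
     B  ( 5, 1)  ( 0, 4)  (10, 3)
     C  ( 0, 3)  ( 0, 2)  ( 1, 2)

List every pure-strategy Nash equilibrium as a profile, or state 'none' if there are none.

(A,P): not NE [P1→B gives 5>1]
(A,Q): not NE [P2→R gives 9>6]
(A,R): not NE [P1→B gives 10>9]
(B,P): not NE [P2→Q gives 4>1]
(B,Q): not NE [P1→A gives 2>0]
(B,R): not NE [P2→Q gives 4>3]
(C,P): not NE [P1→B gives 5>0]
(C,Q): not NE [P1→A gives 2>0; P2→P gives 3>2]
(C,R): not NE [P1→B gives 10>1; P2→P gives 3>2]

Equilibria: none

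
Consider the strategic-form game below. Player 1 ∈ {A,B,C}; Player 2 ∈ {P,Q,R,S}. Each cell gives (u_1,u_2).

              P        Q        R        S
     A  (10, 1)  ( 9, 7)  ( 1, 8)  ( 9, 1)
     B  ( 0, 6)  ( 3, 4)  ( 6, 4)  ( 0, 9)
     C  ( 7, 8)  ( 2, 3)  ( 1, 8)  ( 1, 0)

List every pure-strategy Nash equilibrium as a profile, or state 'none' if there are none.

(A,P): not NE [P2→R gives 8>1]
(A,Q): not NE [P2→R gives 8>7]
(A,R): not NE [P1→B gives 6>1]
(A,S): not NE [P2→R gives 8>1]
(B,P): not NE [P1→A gives 10>0; P2→S gives 9>6]
(B,Q): not NE [P1→A gives 9>3; P2→S gives 9>4]
(B,R): not NE [P2→S gives 9>4]
(B,S): not NE [P1→A gives 9>0]
(C,P): not NE [P1→A gives 10>7]
(C,Q): not NE [P1→A gives 9>2; P2→R gives 8>3]
(C,R): not NE [P1→B gives 6>1]
(C,S): not NE [P1→A gives 9>1; P2→R gives 8>0]

PSNE: ∅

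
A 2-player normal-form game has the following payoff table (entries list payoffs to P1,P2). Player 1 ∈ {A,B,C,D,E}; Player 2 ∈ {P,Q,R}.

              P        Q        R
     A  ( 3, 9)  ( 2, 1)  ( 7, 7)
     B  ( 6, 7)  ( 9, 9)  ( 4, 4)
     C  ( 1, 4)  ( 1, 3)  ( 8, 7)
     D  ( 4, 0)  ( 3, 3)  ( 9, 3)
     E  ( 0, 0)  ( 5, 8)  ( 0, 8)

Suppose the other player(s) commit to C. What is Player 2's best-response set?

BR_2 = {R}

u_2(P vs C) = 4
u_2(Q vs C) = 3
u_2(R vs C) = 7
max payoff 7 at {R}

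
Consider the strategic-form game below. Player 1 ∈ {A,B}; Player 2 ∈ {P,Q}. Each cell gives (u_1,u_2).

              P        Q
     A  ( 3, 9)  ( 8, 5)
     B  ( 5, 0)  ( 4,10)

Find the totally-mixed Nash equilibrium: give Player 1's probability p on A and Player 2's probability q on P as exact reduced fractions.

P1 mixes 5/7 on A; P2 mixes 2/3 on P

P1 indiff ⇒ q·3+(1-q)·8 = q·5+(1-q)·4 ⇒ q(-2) = (1-q)(-4) ⇒ q = 2/3
P2 indiff ⇒ p·9+(1-p)·0 = p·5+(1-p)·10 ⇒ p(4) = (1-p)(10) ⇒ p = 5/7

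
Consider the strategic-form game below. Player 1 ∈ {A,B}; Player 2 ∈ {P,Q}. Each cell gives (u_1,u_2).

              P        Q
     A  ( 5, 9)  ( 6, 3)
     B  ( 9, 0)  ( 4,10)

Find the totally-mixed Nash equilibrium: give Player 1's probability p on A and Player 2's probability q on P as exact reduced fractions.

P1 indiff ⇒ q·5+(1-q)·6 = q·9+(1-q)·4 ⇒ q(-4) = (1-q)(-2) ⇒ q = 1/3
P2 indiff ⇒ p·9+(1-p)·0 = p·3+(1-p)·10 ⇒ p(6) = (1-p)(10) ⇒ p = 5/8

P1 mixes 5/8 on A; P2 mixes 1/3 on P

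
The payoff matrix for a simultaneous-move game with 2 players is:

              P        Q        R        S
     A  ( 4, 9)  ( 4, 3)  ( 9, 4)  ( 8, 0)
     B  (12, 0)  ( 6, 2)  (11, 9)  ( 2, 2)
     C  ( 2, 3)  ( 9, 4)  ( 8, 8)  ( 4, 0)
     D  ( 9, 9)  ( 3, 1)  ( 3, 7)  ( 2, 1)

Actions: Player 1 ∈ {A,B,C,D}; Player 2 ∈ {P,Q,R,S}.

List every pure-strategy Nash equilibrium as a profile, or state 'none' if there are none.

(A,P): not NE [P1→B gives 12>4]
(A,Q): not NE [P1→C gives 9>4; P2→P gives 9>3]
(A,R): not NE [P1→B gives 11>9; P2→P gives 9>4]
(A,S): not NE [P2→P gives 9>0]
(B,P): not NE [P2→R gives 9>0]
(B,Q): not NE [P1→C gives 9>6; P2→R gives 9>2]
(B,R): NE
(B,S): not NE [P1→A gives 8>2; P2→R gives 9>2]
(C,P): not NE [P1→B gives 12>2; P2→R gives 8>3]
(C,Q): not NE [P2→R gives 8>4]
(C,R): not NE [P1→B gives 11>8]
(C,S): not NE [P1→A gives 8>4; P2→R gives 8>0]
(D,P): not NE [P1→B gives 12>9]
(D,Q): not NE [P1→C gives 9>3; P2→P gives 9>1]
(D,R): not NE [P1→B gives 11>3; P2→P gives 9>7]
(D,S): not NE [P1→A gives 8>2; P2→P gives 9>1]

Nash profiles: (B,R)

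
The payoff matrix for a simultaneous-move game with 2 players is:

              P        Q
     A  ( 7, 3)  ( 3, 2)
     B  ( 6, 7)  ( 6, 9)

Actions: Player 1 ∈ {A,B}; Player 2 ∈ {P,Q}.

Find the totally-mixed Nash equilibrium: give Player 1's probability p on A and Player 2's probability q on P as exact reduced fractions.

P1 mixes 2/3 on A; P2 mixes 3/4 on P

P1 indiff ⇒ q·7+(1-q)·3 = q·6+(1-q)·6 ⇒ q(1) = (1-q)(3) ⇒ q = 3/4
P2 indiff ⇒ p·3+(1-p)·7 = p·2+(1-p)·9 ⇒ p(1) = (1-p)(2) ⇒ p = 2/3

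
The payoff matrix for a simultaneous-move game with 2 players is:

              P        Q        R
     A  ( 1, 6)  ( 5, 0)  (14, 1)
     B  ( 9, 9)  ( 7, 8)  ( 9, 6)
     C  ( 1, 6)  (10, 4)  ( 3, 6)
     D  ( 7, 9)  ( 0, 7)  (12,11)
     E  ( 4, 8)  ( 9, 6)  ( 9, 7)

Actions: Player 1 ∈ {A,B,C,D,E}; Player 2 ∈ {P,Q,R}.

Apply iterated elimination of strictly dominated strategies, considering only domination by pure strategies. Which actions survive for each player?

P2 drop Q (P beats it: A:6>0 B:9>8 C:6>4 D:9>7 E:8>6)
P1 drop C (B beats it: P:9>1 R:9>3)
P1 drop E (D beats it: P:7>4 R:12>9)
P1→{A,B,D} P2→{P,R}

Remaining: P1:{A,B,D} P2:{P,R}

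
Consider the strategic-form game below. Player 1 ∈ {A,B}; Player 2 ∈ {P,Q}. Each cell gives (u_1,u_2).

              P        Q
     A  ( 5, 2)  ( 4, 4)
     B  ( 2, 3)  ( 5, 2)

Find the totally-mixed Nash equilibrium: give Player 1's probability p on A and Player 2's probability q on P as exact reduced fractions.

p=1/3, q=1/4

P1 indiff ⇒ q·5+(1-q)·4 = q·2+(1-q)·5 ⇒ q(3) = (1-q)(1) ⇒ q = 1/4
P2 indiff ⇒ p·2+(1-p)·3 = p·4+(1-p)·2 ⇒ p(-2) = (1-p)(-1) ⇒ p = 1/3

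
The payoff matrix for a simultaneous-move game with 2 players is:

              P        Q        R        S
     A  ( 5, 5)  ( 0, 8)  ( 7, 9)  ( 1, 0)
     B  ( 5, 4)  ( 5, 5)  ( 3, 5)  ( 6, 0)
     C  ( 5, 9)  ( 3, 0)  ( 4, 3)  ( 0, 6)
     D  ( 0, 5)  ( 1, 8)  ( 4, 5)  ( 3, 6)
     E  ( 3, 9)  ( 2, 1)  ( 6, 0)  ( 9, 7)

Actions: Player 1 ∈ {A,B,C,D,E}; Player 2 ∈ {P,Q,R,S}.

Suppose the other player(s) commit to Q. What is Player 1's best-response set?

BR_1 = {B}

u_1(A vs Q) = 0
u_1(B vs Q) = 5
u_1(C vs Q) = 3
u_1(D vs Q) = 1
u_1(E vs Q) = 2
max payoff 5 at {B}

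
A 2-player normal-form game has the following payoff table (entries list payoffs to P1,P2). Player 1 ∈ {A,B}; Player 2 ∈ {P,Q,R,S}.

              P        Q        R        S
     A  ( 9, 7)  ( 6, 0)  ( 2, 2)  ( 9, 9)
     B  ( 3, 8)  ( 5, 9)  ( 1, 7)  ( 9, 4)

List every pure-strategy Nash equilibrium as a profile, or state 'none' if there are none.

NE set: (A,S)

(A,P): not NE [P2→S gives 9>7]
(A,Q): not NE [P2→S gives 9>0]
(A,R): not NE [P2→S gives 9>2]
(A,S): NE
(B,P): not NE [P1→A gives 9>3; P2→Q gives 9>8]
(B,Q): not NE [P1→A gives 6>5]
(B,R): not NE [P1→A gives 2>1; P2→Q gives 9>7]
(B,S): not NE [P2→Q gives 9>4]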